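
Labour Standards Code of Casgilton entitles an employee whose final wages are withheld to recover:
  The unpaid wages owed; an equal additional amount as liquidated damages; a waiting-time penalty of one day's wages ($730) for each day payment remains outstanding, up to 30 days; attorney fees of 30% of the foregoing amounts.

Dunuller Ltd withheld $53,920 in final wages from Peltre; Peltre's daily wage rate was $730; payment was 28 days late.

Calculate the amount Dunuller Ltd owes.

Liquidated damages (equal amount): $53,920
Penalty days: min(28, 30) = 28
Waiting-time penalty: 28 × $730 = $20,440
Subtotal: $53,920 + $53,920 + $20,440 = $128,280
Attorney fees: 30% of $128,280 = $38,484
Total award: $128,280 + $38,484 = $166,764

Total award: $166,764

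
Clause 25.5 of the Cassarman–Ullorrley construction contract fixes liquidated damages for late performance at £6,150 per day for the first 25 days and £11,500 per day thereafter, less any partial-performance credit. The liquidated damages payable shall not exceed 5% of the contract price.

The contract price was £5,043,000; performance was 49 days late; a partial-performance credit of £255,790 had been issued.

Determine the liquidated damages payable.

First 25 days: 25 × £6,150 = £153,750
Remaining days: (49 − 25) × £11,500 = £276,000
Accrued per-day damages: £153,750 + £276,000 = £429,750
Less partial-performance credit: £429,750 − £255,790 = £173,960
Cap: 5% of £5,043,000 = £252,150
Cap at £252,150: £173,960 is within the cap, no reduction.

£173,960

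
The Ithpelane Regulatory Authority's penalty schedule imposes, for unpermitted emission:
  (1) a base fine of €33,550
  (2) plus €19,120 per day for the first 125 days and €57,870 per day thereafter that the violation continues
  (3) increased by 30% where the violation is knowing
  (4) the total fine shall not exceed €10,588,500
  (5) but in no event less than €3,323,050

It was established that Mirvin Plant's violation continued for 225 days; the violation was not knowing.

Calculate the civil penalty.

€8,210,550

First 125 days: 125 × €19,120 = €2,390,000
Remaining days: (225 − 125) × €57,870 = €5,787,000
Per-day component: €2,390,000 + €5,787,000 = €8,177,000
Base plus per-day: €33,550 + €8,177,000 = €8,210,550
The violation was not knowing: no 30% increase.
Cap at €10,588,500: €8,210,550 is within the cap, no reduction.
Minimum €3,323,050: €8,210,550 meets the minimum, no increase.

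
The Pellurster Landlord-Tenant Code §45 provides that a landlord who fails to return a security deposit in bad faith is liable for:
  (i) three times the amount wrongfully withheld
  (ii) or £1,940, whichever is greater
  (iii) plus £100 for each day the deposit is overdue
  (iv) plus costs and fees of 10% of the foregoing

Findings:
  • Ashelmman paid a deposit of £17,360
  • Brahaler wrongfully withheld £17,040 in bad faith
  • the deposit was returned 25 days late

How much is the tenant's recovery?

Trebled: 3 × £17,040 = £51,120
Minimum £1,940: £51,120 meets the minimum, no increase.
Late-return penalty: 25 × £100 = £2,500
Damages plus late penalty: £51,120 + £2,500 = £53,620
Costs and fees: 10% of £53,620 = £5,362
Total recovery: £53,620 + £5,362 = £58,982

£58,982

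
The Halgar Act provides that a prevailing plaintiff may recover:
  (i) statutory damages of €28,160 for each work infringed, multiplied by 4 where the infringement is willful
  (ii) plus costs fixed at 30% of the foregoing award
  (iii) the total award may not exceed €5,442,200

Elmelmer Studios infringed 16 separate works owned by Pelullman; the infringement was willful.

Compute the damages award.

€2,342,912

Statutory damages: 16 × €28,160 = €450,560
Multiplied by 4: 4 × €450,560 = €1,802,240
Costs: 30% of €1,802,240 = €540,672
Award plus costs: €1,802,240 + €540,672 = €2,342,912
Cap at €5,442,200: €2,342,912 is within the cap, no reduction.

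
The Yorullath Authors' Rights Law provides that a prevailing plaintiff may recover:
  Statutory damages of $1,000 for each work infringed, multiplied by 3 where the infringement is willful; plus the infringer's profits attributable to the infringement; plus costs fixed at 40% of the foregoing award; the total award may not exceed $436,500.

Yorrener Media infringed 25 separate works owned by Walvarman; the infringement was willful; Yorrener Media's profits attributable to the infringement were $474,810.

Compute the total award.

$436,500

Statutory damages: 25 × $1,000 = $25,000
Trebled: 3 × $25,000 = $75,000
Combined award: $75,000 + $474,810 = $549,810
Costs: 40% of $549,810 = $219,924
Award plus costs: $549,810 + $219,924 = $769,734
Cap at $436,500: $769,734 exceeds the cap → $436,500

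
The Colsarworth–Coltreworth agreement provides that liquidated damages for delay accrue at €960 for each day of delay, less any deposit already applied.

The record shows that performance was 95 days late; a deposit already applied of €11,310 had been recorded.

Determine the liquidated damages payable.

Per-day damages: 95 × €960 = €91,200
Less deposit already applied: €91,200 − €11,310 = €79,890

€79,890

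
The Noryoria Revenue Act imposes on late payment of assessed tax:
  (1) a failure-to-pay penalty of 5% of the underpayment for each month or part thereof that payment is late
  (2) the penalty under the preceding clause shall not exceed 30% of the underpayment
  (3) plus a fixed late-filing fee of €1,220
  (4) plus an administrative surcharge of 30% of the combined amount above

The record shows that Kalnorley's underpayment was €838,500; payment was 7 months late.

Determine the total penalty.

Accrued rate: 5% × 7 = 35%, capped at 30% → 30%
Failure-to-pay penalty: 30% of €838,500 = €251,550
Penalty before surcharge: €251,550 + €1,220 = €252,770
Administrative surcharge: 30% of €252,770 = €75,831
Total penalty: €252,770 + €75,831 = €328,601

€328,601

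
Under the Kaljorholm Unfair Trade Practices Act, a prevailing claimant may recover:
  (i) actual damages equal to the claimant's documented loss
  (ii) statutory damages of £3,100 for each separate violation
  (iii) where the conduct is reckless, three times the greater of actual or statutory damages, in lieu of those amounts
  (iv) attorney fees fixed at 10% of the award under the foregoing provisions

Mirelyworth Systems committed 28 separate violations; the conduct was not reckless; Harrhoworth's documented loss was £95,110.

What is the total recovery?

£200,101

Statutory damages: 28 × £3,100 = £86,800
Conduct not reckless: the in-lieu enhancement does not apply.
Actual plus statutory damages: £95,110 + £86,800 = £181,910
Attorney fees: 10% of £181,910 = £18,191
Total recovery: £181,910 + £18,191 = £200,101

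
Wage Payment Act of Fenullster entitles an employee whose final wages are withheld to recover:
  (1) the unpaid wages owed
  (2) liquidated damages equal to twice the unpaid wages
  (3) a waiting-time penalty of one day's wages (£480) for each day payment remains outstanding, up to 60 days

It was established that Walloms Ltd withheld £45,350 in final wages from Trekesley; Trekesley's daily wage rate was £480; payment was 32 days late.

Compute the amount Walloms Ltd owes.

Doubled: 2 × £45,350 = £90,700
Penalty days: min(32, 60) = 32
Waiting-time penalty: 32 × £480 = £15,360
Total award: £45,350 + £90,700 + £15,360 = £151,410

£151,410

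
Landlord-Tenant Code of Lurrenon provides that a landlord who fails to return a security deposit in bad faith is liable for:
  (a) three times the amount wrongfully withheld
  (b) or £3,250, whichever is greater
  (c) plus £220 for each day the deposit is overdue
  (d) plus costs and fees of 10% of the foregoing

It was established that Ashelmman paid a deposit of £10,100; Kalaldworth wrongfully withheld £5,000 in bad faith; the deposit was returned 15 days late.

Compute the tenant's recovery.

Trebled: 3 × £5,000 = £15,000
Minimum £3,250: £15,000 meets the minimum, no increase.
Late-return penalty: 15 × £220 = £3,300
Damages plus late penalty: £15,000 + £3,300 = £18,300
Costs and fees: 10% of £18,300 = £1,830
Total recovery: £18,300 + £1,830 = £20,130

£20,130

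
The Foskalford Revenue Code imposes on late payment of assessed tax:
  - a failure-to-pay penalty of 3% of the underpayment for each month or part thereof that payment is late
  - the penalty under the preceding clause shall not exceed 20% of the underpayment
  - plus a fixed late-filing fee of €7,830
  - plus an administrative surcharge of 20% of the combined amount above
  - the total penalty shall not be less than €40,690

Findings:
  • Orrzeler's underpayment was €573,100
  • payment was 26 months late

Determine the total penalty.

€146,940

Accrued rate: 3% × 26 = 78%, capped at 20% → 20%
Failure-to-pay penalty: 20% of €573,100 = €114,620
Penalty before surcharge: €114,620 + €7,830 = €122,450
Administrative surcharge: 20% of €122,450 = €24,490
Total penalty: €122,450 + €24,490 = €146,940
Minimum €40,690: €146,940 meets the minimum, no increase.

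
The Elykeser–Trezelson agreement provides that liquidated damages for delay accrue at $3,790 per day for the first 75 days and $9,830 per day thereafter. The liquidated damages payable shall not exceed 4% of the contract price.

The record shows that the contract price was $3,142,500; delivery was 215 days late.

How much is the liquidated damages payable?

First 75 days: 75 × $3,790 = $284,250
Remaining days: (215 − 75) × $9,830 = $1,376,200
Accrued per-day damages: $284,250 + $1,376,200 = $1,660,450
Cap: 4% of $3,142,500 = $125,700
Cap at $125,700: $1,660,450 exceeds the cap → $125,700

$125,700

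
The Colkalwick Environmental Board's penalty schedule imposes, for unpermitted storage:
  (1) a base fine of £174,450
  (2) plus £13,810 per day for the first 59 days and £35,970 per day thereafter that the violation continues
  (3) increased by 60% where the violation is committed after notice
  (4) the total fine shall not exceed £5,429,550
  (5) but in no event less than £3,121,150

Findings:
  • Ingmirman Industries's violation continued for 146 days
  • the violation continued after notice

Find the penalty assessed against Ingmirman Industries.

First 59 days: 59 × £13,810 = £814,790
Remaining days: (146 − 59) × £35,970 = £3,129,390
Per-day component: £814,790 + £3,129,390 = £3,944,180
Base plus per-day: £174,450 + £3,944,180 = £4,118,630
Enhancement: 60% of £4,118,630 = £2,471,178
Enhanced fine: £4,118,630 + £2,471,178 = £6,589,808
Cap at £5,429,550: £6,589,808 exceeds the cap → £5,429,550
Minimum £3,121,150: £5,429,550 meets the minimum, no increase.

£5,429,550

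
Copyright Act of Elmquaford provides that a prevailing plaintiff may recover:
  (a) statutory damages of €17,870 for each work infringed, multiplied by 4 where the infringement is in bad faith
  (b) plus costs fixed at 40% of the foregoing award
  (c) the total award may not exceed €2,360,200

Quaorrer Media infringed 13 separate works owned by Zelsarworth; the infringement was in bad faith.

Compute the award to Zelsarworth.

€1,300,936

Statutory damages: 13 × €17,870 = €232,310
Multiplied by 4: 4 × €232,310 = €929,240
Costs: 40% of €929,240 = €371,696
Award plus costs: €929,240 + €371,696 = €1,300,936
Cap at €2,360,200: €1,300,936 is within the cap, no reduction.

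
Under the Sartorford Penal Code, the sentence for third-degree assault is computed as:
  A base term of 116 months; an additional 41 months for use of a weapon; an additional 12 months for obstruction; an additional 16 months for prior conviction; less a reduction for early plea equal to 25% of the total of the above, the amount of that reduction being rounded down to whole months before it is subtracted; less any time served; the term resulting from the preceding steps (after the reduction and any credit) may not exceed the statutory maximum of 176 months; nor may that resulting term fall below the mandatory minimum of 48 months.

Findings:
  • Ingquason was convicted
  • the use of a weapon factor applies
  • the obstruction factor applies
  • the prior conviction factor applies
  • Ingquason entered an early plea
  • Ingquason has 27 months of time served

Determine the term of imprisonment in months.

112 months

Use of a weapon enhancement: +41 months
Obstruction enhancement: +12 months
Prior conviction enhancement: +16 months
Adjusted term: 116 months + 41 months + 12 months + 16 months = 185 months
Early plea reduction: 25% of 185 months = 46 months (rounded down)
After reduction: 185 − 46 = 139 months
Less time served: 139 months − 27 months = 112 months
Cap at 176 months: 112 months is within the cap, no reduction.
Minimum 48 months: 112 months meets the minimum, no increase.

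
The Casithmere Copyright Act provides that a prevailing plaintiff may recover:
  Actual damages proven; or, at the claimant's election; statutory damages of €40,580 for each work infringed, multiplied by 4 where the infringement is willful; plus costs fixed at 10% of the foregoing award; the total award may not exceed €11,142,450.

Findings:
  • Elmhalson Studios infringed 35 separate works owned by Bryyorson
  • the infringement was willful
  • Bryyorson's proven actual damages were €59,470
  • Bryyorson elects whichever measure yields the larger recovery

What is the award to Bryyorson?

€6,249,320

Statutory damages: 35 × €40,580 = €1,420,300
Multiplied by 4: 4 × €1,420,300 = €5,681,200
Greater of actual damages (€59,470) or enhanced statutory damages (€5,681,200): €5,681,200
Costs: 10% of €5,681,200 = €568,120
Award plus costs: €5,681,200 + €568,120 = €6,249,320
Cap at €11,142,450: €6,249,320 is within the cap, no reduction.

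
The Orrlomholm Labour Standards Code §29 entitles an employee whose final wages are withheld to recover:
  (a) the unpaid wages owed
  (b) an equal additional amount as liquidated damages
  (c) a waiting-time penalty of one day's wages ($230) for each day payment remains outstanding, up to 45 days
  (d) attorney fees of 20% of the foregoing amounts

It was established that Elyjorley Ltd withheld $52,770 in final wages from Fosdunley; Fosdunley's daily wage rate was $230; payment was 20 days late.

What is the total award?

$132,168

Liquidated damages (equal amount): $52,770
Penalty days: min(20, 45) = 20
Waiting-time penalty: 20 × $230 = $4,600
Subtotal: $52,770 + $52,770 + $4,600 = $110,140
Attorney fees: 20% of $110,140 = $22,028
Total award: $110,140 + $22,028 = $132,168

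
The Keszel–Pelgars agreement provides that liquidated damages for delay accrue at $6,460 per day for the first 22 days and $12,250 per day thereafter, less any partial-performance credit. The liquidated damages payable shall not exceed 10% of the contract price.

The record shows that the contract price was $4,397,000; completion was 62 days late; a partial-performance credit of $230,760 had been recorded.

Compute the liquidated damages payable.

Liquidated damages: $401,360

First 22 days: 22 × $6,460 = $142,120
Remaining days: (62 − 22) × $12,250 = $490,000
Accrued per-day damages: $142,120 + $490,000 = $632,120
Less partial-performance credit: $632,120 − $230,760 = $401,360
Cap: 10% of $4,397,000 = $439,700
Cap at $439,700: $401,360 is within the cap, no reduction.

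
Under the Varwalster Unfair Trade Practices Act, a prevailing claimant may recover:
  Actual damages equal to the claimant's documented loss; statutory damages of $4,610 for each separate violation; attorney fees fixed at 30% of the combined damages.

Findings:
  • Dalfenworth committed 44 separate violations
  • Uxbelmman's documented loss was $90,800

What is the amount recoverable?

Statutory damages: 44 × $4,610 = $202,840
Combined damages: $90,800 + $202,840 = $293,640
Attorney fees: 30% of $293,640 = $88,092
Total recovery: $293,640 + $88,092 = $381,732

$381,732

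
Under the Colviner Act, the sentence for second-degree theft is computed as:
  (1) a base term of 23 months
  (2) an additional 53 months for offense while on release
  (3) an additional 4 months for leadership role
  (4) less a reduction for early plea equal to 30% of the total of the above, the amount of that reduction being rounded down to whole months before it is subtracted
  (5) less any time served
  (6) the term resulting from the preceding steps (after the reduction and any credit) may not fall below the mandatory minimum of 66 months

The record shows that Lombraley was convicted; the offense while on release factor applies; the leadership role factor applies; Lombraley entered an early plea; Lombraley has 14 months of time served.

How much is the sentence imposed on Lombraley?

66 months

Offense while on release enhancement: +53 months
Leadership role enhancement: +4 months
Adjusted term: 23 months + 53 months + 4 months = 80 months
Early plea reduction: 30% of 80 months = 24 months (rounded down)
After reduction: 80 − 24 = 56 months
Less time served: 56 months − 14 months = 42 months
Minimum 66 months: 42 months is below the minimum → 66 months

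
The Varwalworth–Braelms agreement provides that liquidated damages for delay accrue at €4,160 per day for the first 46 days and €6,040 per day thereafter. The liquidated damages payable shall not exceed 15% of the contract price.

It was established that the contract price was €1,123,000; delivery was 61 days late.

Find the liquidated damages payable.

€168,450

First 46 days: 46 × €4,160 = €191,360
Remaining days: (61 − 46) × €6,040 = €90,600
Accrued per-day damages: €191,360 + €90,600 = €281,960
Cap: 15% of €1,123,000 = €168,450
Cap at €168,450: €281,960 exceeds the cap → €168,450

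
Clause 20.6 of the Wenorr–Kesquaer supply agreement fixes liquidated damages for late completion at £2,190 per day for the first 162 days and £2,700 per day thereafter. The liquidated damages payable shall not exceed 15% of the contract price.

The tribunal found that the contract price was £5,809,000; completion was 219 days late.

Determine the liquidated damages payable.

First 162 days: 162 × £2,190 = £354,780
Remaining days: (219 − 162) × £2,700 = £153,900
Accrued per-day damages: £354,780 + £153,900 = £508,680
Cap: 15% of £5,809,000 = £871,350
Cap at £871,350: £508,680 is within the cap, no reduction.

£508,680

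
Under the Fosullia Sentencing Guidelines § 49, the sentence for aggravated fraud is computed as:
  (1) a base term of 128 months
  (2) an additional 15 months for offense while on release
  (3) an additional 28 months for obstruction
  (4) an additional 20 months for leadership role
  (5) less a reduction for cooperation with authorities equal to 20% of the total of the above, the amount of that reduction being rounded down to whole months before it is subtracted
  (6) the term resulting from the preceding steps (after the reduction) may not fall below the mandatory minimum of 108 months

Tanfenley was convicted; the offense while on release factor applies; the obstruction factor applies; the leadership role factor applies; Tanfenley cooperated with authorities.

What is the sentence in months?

Offense while on release enhancement: +15 months
Obstruction enhancement: +28 months
Leadership role enhancement: +20 months
Adjusted term: 128 months + 15 months + 28 months + 20 months = 191 months
Cooperation with authorities reduction: 20% of 191 months = 38 months (rounded down)
After reduction: 191 − 38 = 153 months
Minimum 108 months: 153 months meets the minimum, no increase.

Sentence: 153 months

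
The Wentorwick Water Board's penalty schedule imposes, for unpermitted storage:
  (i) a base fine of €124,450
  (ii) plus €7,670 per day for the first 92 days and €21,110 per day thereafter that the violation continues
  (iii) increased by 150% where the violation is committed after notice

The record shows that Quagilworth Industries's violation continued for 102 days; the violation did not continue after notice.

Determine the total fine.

Civil penalty: €1,041,190

First 92 days: 92 × €7,670 = €705,640
Remaining days: (102 − 92) × €21,110 = €211,100
Per-day component: €705,640 + €211,100 = €916,740
Base plus per-day: €124,450 + €916,740 = €1,041,190
The violation did not continue after notice: no 150% increase.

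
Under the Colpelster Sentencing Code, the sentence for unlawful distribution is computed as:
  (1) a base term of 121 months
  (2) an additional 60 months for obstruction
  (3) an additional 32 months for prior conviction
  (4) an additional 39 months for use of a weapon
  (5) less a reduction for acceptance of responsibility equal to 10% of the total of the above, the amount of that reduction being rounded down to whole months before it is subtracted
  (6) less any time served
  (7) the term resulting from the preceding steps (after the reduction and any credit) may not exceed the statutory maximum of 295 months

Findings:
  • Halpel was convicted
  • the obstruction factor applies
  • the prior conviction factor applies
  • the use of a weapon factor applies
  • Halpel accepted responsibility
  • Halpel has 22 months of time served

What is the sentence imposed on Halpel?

Obstruction enhancement: +60 months
Prior conviction enhancement: +32 months
Use of a weapon enhancement: +39 months
Adjusted term: 121 months + 60 months + 32 months + 39 months = 252 months
Acceptance of responsibility reduction: 10% of 252 months = 25 months (rounded down)
After reduction: 252 − 25 = 227 months
Less time served: 227 months − 22 months = 205 months
Cap at 295 months: 205 months is within the cap, no reduction.

205 months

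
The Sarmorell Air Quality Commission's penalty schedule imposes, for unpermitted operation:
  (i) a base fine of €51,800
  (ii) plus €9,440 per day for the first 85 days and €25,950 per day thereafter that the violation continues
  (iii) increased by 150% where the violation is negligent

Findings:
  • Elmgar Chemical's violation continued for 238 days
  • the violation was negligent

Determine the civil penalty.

Civil penalty: €12,061,375

First 85 days: 85 × €9,440 = €802,400
Remaining days: (238 − 85) × €25,950 = €3,970,350
Per-day component: €802,400 + €3,970,350 = €4,772,750
Base plus per-day: €51,800 + €4,772,750 = €4,824,550
Enhancement: 150% of €4,824,550 = €7,236,825
Enhanced fine: €4,824,550 + €7,236,825 = €12,061,375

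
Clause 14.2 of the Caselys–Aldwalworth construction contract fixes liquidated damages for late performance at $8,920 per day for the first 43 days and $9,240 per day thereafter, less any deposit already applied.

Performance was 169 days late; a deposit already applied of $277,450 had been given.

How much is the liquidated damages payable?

$1,270,350

First 43 days: 43 × $8,920 = $383,560
Remaining days: (169 − 43) × $9,240 = $1,164,240
Accrued per-day damages: $383,560 + $1,164,240 = $1,547,800
Less deposit already applied: $1,547,800 − $277,450 = $1,270,350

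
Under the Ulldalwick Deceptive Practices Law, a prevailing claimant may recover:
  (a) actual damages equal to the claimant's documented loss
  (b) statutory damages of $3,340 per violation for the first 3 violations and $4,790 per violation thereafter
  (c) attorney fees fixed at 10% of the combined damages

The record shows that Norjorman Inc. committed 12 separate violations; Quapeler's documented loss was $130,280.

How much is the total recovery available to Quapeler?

$201,751

First 3 violations: 3 × $3,340 = $10,020
Remaining violations: (12 − 3) × $4,790 = $43,110
Statutory damages: $10,020 + $43,110 = $53,130
Combined damages: $130,280 + $53,130 = $183,410
Attorney fees: 10% of $183,410 = $18,341
Total recovery: $183,410 + $18,341 = $201,751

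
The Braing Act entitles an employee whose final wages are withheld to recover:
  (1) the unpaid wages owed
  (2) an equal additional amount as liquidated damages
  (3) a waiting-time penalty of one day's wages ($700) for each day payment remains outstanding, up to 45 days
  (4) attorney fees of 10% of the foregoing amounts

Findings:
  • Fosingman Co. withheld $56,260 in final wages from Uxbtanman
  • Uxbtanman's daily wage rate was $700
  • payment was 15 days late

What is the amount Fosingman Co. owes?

Liquidated damages (equal amount): $56,260
Penalty days: min(15, 45) = 15
Waiting-time penalty: 15 × $700 = $10,500
Subtotal: $56,260 + $56,260 + $10,500 = $123,020
Attorney fees: 10% of $123,020 = $12,302
Total award: $123,020 + $12,302 = $135,322

$135,322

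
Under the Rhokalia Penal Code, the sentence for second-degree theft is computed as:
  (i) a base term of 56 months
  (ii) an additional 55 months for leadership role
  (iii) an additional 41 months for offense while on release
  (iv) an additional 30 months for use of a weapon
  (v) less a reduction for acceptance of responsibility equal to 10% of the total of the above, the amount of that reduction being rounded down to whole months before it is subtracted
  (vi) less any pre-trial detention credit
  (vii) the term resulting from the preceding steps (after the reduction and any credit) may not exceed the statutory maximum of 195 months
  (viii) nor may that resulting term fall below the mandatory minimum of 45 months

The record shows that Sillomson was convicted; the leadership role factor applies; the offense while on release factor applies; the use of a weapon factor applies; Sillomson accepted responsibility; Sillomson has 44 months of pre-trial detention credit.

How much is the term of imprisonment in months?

Leadership role enhancement: +55 months
Offense while on release enhancement: +41 months
Use of a weapon enhancement: +30 months
Adjusted term: 56 months + 55 months + 41 months + 30 months = 182 months
Acceptance of responsibility reduction: 10% of 182 months = 18 months (rounded down)
After reduction: 182 − 18 = 164 months
Less pre-trial detention credit: 164 months − 44 months = 120 months
Cap at 195 months: 120 months is within the cap, no reduction.
Minimum 45 months: 120 months meets the minimum, no increase.

120 months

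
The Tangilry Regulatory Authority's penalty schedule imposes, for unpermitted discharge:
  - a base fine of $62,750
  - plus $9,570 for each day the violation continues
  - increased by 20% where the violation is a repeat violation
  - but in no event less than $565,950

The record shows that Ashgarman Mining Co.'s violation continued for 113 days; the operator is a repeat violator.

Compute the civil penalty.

$1,372,992

Per-day component: 113 × $9,570 = $1,081,410
Base plus per-day: $62,750 + $1,081,410 = $1,144,160
Enhancement: 20% of $1,144,160 = $228,832
Enhanced fine: $1,144,160 + $228,832 = $1,372,992
Minimum $565,950: $1,372,992 meets the minimum, no increase.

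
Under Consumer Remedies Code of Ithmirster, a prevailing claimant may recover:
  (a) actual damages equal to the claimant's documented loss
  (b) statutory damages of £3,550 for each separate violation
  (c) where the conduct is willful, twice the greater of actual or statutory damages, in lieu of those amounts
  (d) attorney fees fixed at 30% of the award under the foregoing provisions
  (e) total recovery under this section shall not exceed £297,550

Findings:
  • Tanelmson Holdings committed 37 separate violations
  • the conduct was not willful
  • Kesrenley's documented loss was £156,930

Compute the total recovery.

Statutory damages: 37 × £3,550 = £131,350
Conduct not willful: the in-lieu enhancement does not apply.
Actual plus statutory damages: £156,930 + £131,350 = £288,280
Attorney fees: 30% of £288,280 = £86,484
Total before cap: £288,280 + £86,484 = £374,764
Cap at £297,550: £374,764 exceeds the cap → £297,550

£297,550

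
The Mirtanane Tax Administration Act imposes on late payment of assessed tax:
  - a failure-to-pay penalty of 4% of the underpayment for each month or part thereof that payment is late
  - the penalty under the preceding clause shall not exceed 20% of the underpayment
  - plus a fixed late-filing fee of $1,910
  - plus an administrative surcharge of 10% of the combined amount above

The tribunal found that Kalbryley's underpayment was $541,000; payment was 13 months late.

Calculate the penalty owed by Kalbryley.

$121,121

Accrued rate: 4% × 13 = 52%, capped at 20% → 20%
Failure-to-pay penalty: 20% of $541,000 = $108,200
Penalty before surcharge: $108,200 + $1,910 = $110,110
Administrative surcharge: 10% of $110,110 = $11,011
Total penalty: $110,110 + $11,011 = $121,121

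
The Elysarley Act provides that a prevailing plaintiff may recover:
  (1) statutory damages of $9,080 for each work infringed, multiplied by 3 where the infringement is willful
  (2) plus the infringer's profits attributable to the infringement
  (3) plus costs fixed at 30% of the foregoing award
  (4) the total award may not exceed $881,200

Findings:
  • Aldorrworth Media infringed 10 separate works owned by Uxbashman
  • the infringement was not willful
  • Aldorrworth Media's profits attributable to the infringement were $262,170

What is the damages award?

Award: $458,861

Statutory damages: 10 × $9,080 = $90,800
Infringement not willful: no ×3 enhancement.
Combined award: $90,800 + $262,170 = $352,970
Costs: 30% of $352,970 = $105,891
Award plus costs: $352,970 + $105,891 = $458,861
Cap at $881,200: $458,861 is within the cap, no reduction.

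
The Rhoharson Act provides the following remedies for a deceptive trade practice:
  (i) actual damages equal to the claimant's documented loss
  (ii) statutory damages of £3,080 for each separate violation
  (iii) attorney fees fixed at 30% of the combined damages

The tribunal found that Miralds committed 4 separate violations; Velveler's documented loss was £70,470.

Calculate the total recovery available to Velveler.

£107,627

Statutory damages: 4 × £3,080 = £12,320
Combined damages: £70,470 + £12,320 = £82,790
Attorney fees: 30% of £82,790 = £24,837
Total recovery: £82,790 + £24,837 = £107,627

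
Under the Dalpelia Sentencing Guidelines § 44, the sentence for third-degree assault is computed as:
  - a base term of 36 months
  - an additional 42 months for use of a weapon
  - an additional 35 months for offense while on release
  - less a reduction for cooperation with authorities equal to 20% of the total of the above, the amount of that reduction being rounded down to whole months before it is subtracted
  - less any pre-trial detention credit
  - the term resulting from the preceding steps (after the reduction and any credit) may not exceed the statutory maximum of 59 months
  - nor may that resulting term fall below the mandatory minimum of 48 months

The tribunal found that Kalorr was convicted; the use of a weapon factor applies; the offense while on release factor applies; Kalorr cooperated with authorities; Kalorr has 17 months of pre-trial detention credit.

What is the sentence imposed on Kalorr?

Use of a weapon enhancement: +42 months
Offense while on release enhancement: +35 months
Adjusted term: 36 months + 42 months + 35 months = 113 months
Cooperation with authorities reduction: 20% of 113 months = 22 months (rounded down)
After reduction: 113 − 22 = 91 months
Less pre-trial detention credit: 91 months − 17 months = 74 months
Cap at 59 months: 74 months exceeds the cap → 59 months
Minimum 48 months: 59 months meets the minimum, no increase.

59 months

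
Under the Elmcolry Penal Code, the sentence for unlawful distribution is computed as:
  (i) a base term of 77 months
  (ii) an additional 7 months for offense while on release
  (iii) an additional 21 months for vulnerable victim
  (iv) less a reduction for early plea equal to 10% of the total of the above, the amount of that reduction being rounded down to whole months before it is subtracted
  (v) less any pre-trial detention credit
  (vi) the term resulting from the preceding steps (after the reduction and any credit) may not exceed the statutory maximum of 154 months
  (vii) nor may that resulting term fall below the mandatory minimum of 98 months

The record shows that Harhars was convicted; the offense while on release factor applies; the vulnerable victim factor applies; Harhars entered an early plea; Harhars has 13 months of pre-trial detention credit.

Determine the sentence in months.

Offense while on release enhancement: +7 months
Vulnerable victim enhancement: +21 months
Adjusted term: 77 months + 7 months + 21 months = 105 months
Early plea reduction: 10% of 105 months = 10 months (rounded down)
After reduction: 105 − 10 = 95 months
Less pre-trial detention credit: 95 months − 13 months = 82 months
Cap at 154 months: 82 months is within the cap, no reduction.
Minimum 98 months: 82 months is below the minimum → 98 months

98 months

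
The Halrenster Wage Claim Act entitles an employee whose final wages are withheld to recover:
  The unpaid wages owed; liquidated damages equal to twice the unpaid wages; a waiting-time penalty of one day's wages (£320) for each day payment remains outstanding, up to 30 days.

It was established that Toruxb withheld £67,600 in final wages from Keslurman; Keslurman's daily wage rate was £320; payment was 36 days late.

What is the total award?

Doubled: 2 × £67,600 = £135,200
Penalty days: min(36, 30) = 30
Waiting-time penalty: 30 × £320 = £9,600
Total award: £67,600 + £135,200 + £9,600 = £212,400

£212,400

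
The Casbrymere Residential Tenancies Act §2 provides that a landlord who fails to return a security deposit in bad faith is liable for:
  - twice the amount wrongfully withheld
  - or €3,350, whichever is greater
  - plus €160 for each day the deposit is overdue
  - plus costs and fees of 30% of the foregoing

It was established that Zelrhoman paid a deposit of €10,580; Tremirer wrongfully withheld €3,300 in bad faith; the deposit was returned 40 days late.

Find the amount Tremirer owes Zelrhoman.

€16,900

Doubled: 2 × €3,300 = €6,600
Minimum €3,350: €6,600 meets the minimum, no increase.
Late-return penalty: 40 × €160 = €6,400
Damages plus late penalty: €6,600 + €6,400 = €13,000
Costs and fees: 30% of €13,000 = €3,900
Total recovery: €13,000 + €3,900 = €16,900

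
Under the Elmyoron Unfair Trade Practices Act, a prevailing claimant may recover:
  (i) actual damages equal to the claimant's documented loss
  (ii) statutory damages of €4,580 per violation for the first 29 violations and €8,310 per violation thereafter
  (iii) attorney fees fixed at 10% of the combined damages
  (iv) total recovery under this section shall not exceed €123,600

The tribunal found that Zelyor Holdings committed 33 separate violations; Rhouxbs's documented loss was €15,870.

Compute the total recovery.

€123,600

First 29 violations: 29 × €4,580 = €132,820
Remaining violations: (33 − 29) × €8,310 = €33,240
Statutory damages: €132,820 + €33,240 = €166,060
Combined damages: €15,870 + €166,060 = €181,930
Attorney fees: 10% of €181,930 = €18,193
Total before cap: €181,930 + €18,193 = €200,123
Cap at €123,600: €200,123 exceeds the cap → €123,600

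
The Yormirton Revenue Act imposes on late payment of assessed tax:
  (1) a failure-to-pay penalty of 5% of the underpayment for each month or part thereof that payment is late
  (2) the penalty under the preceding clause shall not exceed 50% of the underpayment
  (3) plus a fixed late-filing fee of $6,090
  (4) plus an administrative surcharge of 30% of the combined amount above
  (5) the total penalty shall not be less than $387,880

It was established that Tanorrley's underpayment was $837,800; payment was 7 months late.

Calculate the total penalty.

$389,116

Accrued rate: 5% × 7 = 35%, capped at 50% → 35%
Failure-to-pay penalty: 35% of $837,800 = $293,230
Penalty before surcharge: $293,230 + $6,090 = $299,320
Administrative surcharge: 30% of $299,320 = $89,796
Total penalty: $299,320 + $89,796 = $389,116
Minimum $387,880: $389,116 meets the minimum, no increase.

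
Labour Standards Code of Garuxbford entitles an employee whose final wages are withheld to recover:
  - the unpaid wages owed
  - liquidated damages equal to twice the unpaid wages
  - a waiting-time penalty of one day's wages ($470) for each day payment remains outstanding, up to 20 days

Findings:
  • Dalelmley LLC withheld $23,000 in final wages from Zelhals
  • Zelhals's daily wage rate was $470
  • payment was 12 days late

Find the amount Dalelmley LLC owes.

Doubled: 2 × $23,000 = $46,000
Penalty days: min(12, 20) = 12
Waiting-time penalty: 12 × $470 = $5,640
Total award: $23,000 + $46,000 + $5,640 = $74,640

$74,640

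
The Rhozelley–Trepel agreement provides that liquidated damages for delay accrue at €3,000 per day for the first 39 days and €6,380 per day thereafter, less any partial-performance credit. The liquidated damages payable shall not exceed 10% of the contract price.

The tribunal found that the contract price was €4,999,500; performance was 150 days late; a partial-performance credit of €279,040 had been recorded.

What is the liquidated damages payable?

First 39 days: 39 × €3,000 = €117,000
Remaining days: (150 − 39) × €6,380 = €708,180
Accrued per-day damages: €117,000 + €708,180 = €825,180
Less partial-performance credit: €825,180 − €279,040 = €546,140
Cap: 10% of €4,999,500 = €499,950
Cap at €499,950: €546,140 exceeds the cap → €499,950

€499,950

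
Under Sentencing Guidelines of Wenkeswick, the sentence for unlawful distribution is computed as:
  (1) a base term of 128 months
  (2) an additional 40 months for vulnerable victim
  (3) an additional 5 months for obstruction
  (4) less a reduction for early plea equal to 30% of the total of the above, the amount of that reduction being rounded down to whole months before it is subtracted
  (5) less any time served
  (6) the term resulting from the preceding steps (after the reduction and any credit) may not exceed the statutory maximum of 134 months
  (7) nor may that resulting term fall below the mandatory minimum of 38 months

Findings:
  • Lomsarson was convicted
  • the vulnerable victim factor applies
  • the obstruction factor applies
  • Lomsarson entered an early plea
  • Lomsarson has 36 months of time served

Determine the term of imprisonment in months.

Vulnerable victim enhancement: +40 months
Obstruction enhancement: +5 months
Adjusted term: 128 months + 40 months + 5 months = 173 months
Early plea reduction: 30% of 173 months = 51 months (rounded down)
After reduction: 173 − 51 = 122 months
Less time served: 122 months − 36 months = 86 months
Cap at 134 months: 86 months is within the cap, no reduction.
Minimum 38 months: 86 months meets the minimum, no increase.

86 months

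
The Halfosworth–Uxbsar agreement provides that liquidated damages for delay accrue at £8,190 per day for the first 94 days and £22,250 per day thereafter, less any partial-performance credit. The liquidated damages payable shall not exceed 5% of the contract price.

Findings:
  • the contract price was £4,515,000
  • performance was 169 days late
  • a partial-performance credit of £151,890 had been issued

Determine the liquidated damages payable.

First 94 days: 94 × £8,190 = £769,860
Remaining days: (169 − 94) × £22,250 = £1,668,750
Accrued per-day damages: £769,860 + £1,668,750 = £2,438,610
Less partial-performance credit: £2,438,610 − £151,890 = £2,286,720
Cap: 5% of £4,515,000 = £225,750
Cap at £225,750: £2,286,720 exceeds the cap → £225,750

£225,750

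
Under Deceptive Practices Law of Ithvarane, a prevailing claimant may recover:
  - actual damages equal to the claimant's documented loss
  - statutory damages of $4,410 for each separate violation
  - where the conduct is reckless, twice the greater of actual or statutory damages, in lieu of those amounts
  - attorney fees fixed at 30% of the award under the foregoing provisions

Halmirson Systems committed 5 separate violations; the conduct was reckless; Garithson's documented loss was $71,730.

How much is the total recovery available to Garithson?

Statutory damages: 5 × $4,410 = $22,050
Greater of actual damages ($71,730) or statutory damages ($22,050): $71,730
Doubled: 2 × $71,730 = $143,460
Attorney fees: 30% of $143,460 = $43,038
Total recovery: $143,460 + $43,038 = $186,498

$186,498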